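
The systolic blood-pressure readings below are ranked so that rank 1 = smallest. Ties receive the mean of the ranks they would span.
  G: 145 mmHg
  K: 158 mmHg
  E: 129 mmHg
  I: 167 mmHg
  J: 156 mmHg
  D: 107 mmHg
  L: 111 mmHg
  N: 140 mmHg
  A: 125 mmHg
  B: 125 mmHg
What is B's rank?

Sorted (ascending): 107, 111, 125, 125, 129, 140, 145, 156, 158, 167
The 2 values of 125 occupy positions 3–4 → average rank (3+4)/2 = 3.5.
B has value 125 mmHg → rank 3.5.

3.5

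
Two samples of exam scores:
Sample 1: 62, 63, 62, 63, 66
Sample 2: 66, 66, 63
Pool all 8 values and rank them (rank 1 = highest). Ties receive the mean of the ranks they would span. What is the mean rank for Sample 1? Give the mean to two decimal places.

Sorted (descending): 66, 66, 66, 63, 63, 63, 62, 62
The 3 values of 66 occupy positions 1–3 → average rank 2.
The 3 values of 63 occupy positions 4–6 → average rank 5.
The 2 values of 62 occupy positions 7–8 → average rank (7+8)/2 = 7.5.
Sample 1 values → pooled ranks: 62→7.5, 63→5, 62→7.5, 63→5, 66→2
Mean rank = (7.5 + 5 + 7.5 + 5 + 2) / 5 = 5.40

5.40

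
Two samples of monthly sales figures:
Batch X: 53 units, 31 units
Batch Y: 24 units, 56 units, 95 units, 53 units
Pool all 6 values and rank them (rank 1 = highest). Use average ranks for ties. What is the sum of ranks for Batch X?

8.5

Sorted (descending): 95, 56, 53, 53, 31, 24
The 2 values of 53 occupy positions 3–4 → average rank (3+4)/2 = 3.5.
Batch X values → pooled ranks: 53→3.5, 31→5
Rank sum = 3.5 + 5 = 8.5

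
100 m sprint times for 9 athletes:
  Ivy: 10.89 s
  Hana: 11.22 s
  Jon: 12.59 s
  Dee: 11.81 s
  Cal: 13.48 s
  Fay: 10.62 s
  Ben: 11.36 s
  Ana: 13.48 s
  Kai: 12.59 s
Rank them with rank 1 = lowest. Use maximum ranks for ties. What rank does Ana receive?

Sorted (ascending): 10.62, 10.89, 11.22, 11.36, 11.81, 12.59, 12.59, 13.48, 13.48
The 2 values of 12.59 occupy positions 6–7 → each gets rank 7.
The 2 values of 13.48 occupy positions 8–9 → each gets rank 9.
Ana has value 13.48 s → rank 9.

9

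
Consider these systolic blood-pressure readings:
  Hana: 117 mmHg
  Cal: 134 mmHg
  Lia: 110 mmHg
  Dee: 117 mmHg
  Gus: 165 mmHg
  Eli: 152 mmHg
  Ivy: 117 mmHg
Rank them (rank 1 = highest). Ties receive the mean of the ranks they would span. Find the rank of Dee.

5

Sorted (descending): 165, 152, 134, 117, 117, 117, 110
The 3 values of 117 occupy positions 4–6 → average rank 5.
Dee has value 117 mmHg → rank 5.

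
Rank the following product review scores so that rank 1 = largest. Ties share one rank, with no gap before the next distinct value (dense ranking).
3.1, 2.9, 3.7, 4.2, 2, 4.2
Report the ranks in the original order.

Sorted (descending): 4.2, 4.2, 3.7, 3.1, 2.9, 2
The 2 values of 4.2 share dense rank 1.
Remaining distinct values take the next consecutive integers.

3, 4, 2, 1, 5, 1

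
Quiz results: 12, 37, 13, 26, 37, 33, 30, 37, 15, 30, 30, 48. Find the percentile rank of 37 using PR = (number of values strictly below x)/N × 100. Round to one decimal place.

N = 12.
Strictly below 37: 8. Equal to 37: 3.
PR = 8/12 × 100 = 66.7

66.7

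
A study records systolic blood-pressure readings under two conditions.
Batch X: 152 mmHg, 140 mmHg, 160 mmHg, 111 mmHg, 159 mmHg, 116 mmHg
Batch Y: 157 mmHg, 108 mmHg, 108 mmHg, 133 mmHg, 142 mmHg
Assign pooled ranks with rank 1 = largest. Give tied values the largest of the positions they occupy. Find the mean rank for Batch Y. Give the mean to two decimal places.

7.40

Sorted (descending): 160, 159, 157, 152, 142, 140, 133, 116, 111, 108, 108
The 2 values of 108 occupy positions 10–11 → each gets rank 11.
Batch Y values → pooled ranks: 157→3, 108→11, 108→11, 133→7, 142→5
Mean rank = (3 + 11 + 11 + 7 + 5) / 5 = 7.40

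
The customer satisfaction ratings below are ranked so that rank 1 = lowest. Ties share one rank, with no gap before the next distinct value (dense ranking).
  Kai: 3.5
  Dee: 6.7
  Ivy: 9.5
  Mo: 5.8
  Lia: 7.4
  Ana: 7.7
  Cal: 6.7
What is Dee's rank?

Sorted (ascending): 3.5, 5.8, 6.7, 6.7, 7.4, 7.7, 9.5
The 2 values of 6.7 share dense rank 3.
Remaining distinct values take the next consecutive integers.
Dee has value 6.7 → rank 3.

3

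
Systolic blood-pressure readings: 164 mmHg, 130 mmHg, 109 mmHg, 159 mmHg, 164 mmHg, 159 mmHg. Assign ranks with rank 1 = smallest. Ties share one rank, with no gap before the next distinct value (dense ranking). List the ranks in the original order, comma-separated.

4, 2, 1, 3, 4, 3

Sorted (ascending): 109, 130, 159, 159, 164, 164
The 2 values of 159 share dense rank 3.
The 2 values of 164 share dense rank 4.
Remaining distinct values take the next consecutive integers.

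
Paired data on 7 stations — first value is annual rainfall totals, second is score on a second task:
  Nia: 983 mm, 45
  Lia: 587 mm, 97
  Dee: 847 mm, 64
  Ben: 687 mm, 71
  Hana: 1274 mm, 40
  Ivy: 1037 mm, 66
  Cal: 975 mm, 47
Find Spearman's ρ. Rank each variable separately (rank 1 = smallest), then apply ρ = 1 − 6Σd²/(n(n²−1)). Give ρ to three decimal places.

-0.786

Ranks of variable 1: 5, 1, 3, 2, 7, 6, 4
Ranks of variable 2: 2, 7, 4, 6, 1, 5, 3
d = r₁ − r₂: 3, -6, -1, -4, 6, 1, 1
d²: 9, 36, 1, 16, 36, 1, 1; Σd² = 100
ρ = 1 − 6·100/(7·48) = 1 − 600/336 = -0.786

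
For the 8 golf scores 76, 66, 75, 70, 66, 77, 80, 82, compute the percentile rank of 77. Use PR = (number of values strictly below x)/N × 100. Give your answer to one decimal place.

N = 8.
Strictly below 77: 5. Equal to 77: 1.
PR = 5/8 × 100 = 62.5

62.5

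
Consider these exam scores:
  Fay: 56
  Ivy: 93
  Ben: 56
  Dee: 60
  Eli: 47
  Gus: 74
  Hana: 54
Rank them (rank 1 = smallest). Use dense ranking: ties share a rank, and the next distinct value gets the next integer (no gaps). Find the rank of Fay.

Sorted (ascending): 47, 54, 56, 56, 60, 74, 93
The 2 values of 56 share dense rank 3.
Remaining distinct values take the next consecutive integers.
Fay has value 56 → rank 3.

3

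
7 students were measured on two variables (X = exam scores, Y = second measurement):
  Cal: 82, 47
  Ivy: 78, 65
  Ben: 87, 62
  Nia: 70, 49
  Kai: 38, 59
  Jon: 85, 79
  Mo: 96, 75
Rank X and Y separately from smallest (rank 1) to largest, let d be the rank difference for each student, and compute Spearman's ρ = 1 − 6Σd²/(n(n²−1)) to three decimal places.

0.536

Ranks of variable 1: 4, 3, 6, 2, 1, 5, 7
Ranks of variable 2: 1, 5, 4, 2, 3, 7, 6
d = r₁ − r₂: 3, -2, 2, 0, -2, -2, 1
d²: 9, 4, 4, 0, 4, 4, 1; Σd² = 26
ρ = 1 − 6·26/(7·48) = 1 − 156/336 = 0.536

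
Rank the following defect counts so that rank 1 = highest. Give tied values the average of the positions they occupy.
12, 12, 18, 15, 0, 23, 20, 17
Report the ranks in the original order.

6.5, 6.5, 3, 5, 8, 1, 2, 4

Sorted (descending): 23, 20, 18, 17, 15, 12, 12, 0
The 2 values of 12 occupy positions 6–7 → average rank (6+7)/2 = 6.5.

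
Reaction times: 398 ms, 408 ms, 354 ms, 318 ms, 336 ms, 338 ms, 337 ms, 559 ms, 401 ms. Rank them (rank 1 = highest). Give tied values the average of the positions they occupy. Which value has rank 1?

Sorted (descending): 559, 408, 401, 398, 354, 338, 337, 336, 318
No ties — each value takes its position as its rank.
Rank 1 → value 559.

559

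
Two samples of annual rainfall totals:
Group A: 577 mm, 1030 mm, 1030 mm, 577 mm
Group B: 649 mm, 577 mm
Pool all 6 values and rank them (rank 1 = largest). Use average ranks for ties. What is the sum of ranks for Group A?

13

Sorted (descending): 1030, 1030, 649, 577, 577, 577
The 2 values of 1030 occupy positions 1–2 → average rank (1+2)/2 = 1.5.
The 3 values of 577 occupy positions 4–6 → average rank 5.
Group A values → pooled ranks: 577→5, 1030→1.5, 1030→1.5, 577→5
Rank sum = 5 + 1.5 + 1.5 + 5 = 13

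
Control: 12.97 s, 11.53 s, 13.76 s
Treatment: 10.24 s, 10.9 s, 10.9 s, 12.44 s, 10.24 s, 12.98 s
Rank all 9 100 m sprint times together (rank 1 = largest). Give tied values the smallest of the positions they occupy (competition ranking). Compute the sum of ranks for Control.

9

Sorted (descending): 13.76, 12.98, 12.97, 12.44, 11.53, 10.9, 10.9, 10.24, 10.24
The 2 values of 10.9 occupy positions 6–7 → each gets rank 6.
The 2 values of 10.24 occupy positions 8–9 → each gets rank 8.
Control values → pooled ranks: 12.97→3, 11.53→5, 13.76→1
Rank sum = 3 + 5 + 1 = 9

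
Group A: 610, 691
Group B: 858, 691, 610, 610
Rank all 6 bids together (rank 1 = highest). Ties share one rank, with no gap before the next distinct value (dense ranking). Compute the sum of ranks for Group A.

Sorted (descending): 858, 691, 691, 610, 610, 610
The 2 values of 691 share dense rank 2.
The 3 values of 610 share dense rank 3.
Remaining distinct values take the next consecutive integers.
Group A values → pooled ranks: 610→3, 691→2
Rank sum = 3 + 2 = 5

5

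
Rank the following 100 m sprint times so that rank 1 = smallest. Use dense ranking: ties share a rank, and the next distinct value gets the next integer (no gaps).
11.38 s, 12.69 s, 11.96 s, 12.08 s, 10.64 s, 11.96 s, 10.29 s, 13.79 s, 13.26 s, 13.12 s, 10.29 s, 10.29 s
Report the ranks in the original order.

Sorted (ascending): 10.29, 10.29, 10.29, 10.64, 11.38, 11.96, 11.96, 12.08, 12.69, 13.12, 13.26, 13.79
The 3 values of 10.29 share dense rank 1.
The 2 values of 11.96 share dense rank 4.
Remaining distinct values take the next consecutive integers.

3, 6, 4, 5, 2, 4, 1, 9, 8, 7, 1, 1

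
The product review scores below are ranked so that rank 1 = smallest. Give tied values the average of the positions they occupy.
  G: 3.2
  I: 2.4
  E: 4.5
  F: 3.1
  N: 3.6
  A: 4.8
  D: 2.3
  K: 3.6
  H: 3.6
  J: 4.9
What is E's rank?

Sorted (ascending): 2.3, 2.4, 3.1, 3.2, 3.6, 3.6, 3.6, 4.5, 4.8, 4.9
The 3 values of 3.6 occupy positions 5–7 → average rank 6.
E has value 4.5 → rank 8.

8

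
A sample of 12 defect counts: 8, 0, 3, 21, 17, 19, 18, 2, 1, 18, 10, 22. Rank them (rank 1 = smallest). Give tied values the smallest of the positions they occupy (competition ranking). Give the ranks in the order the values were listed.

Sorted (ascending): 0, 1, 2, 3, 8, 10, 17, 18, 18, 19, 21, 22
The 2 values of 18 occupy positions 8–9 → each gets rank 8.

5, 1, 4, 11, 7, 10, 8, 3, 2, 8, 6, 12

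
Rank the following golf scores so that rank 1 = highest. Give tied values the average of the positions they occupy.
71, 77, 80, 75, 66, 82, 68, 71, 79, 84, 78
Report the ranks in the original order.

8.5, 6, 3, 7, 11, 2, 10, 8.5, 4, 1, 5

Sorted (descending): 84, 82, 80, 79, 78, 77, 75, 71, 71, 68, 66
The 2 values of 71 occupy positions 8–9 → average rank (8+9)/2 = 8.5.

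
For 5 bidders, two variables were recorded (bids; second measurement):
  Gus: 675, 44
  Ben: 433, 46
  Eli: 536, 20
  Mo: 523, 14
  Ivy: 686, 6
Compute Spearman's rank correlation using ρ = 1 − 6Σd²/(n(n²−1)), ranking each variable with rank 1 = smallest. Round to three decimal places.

-0.600

Ranks of variable 1: 4, 1, 3, 2, 5
Ranks of variable 2: 4, 5, 3, 2, 1
d = r₁ − r₂: 0, -4, 0, 0, 4
d²: 0, 16, 0, 0, 16; Σd² = 32
ρ = 1 − 6·32/(5·24) = 1 − 192/120 = -0.600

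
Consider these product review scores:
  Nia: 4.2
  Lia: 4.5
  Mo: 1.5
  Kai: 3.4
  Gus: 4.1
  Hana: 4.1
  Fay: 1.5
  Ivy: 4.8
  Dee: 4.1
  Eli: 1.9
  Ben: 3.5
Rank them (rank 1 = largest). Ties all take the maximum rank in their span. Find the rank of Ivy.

Sorted (descending): 4.8, 4.5, 4.2, 4.1, 4.1, 4.1, 3.5, 3.4, 1.9, 1.5, 1.5
The 3 values of 4.1 occupy positions 4–6 → each gets rank 6.
The 2 values of 1.5 occupy positions 10–11 → each gets rank 11.
Ivy has value 4.8 → rank 1.

1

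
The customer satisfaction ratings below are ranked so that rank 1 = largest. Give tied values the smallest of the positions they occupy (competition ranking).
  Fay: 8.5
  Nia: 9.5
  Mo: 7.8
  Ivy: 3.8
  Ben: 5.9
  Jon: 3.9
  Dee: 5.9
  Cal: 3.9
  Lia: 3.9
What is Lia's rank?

Sorted (descending): 9.5, 8.5, 7.8, 5.9, 5.9, 3.9, 3.9, 3.9, 3.8
The 2 values of 5.9 occupy positions 4–5 → each gets rank 4.
The 3 values of 3.9 occupy positions 6–8 → each gets rank 6.
Lia has value 3.9 → rank 6.

6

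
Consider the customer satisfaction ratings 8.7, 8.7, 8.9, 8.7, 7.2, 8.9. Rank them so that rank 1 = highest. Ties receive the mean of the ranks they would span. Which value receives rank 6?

Sorted (descending): 8.9, 8.9, 8.7, 8.7, 8.7, 7.2
The 2 values of 8.9 occupy positions 1–2 → average rank (1+2)/2 = 1.5.
The 3 values of 8.7 occupy positions 3–5 → average rank 4.
Rank 6 → value 7.2.

7.2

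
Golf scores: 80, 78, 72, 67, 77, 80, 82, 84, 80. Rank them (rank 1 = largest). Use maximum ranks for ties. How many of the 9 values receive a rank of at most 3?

2

Sorted (descending): 84, 82, 80, 80, 80, 78, 77, 72, 67
The 3 values of 80 occupy positions 3–5 → each gets rank 5.
Ranks ≤ 3: {1, 2} → 2 values.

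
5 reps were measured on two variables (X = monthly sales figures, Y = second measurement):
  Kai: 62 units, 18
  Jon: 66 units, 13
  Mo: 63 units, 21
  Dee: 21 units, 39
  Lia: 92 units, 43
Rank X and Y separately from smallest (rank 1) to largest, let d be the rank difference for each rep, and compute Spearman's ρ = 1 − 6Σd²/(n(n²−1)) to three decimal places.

Ranks of variable 1: 2, 4, 3, 1, 5
Ranks of variable 2: 2, 1, 3, 4, 5
d = r₁ − r₂: 0, 3, 0, -3, 0
d²: 0, 9, 0, 9, 0; Σd² = 18
ρ = 1 − 6·18/(5·24) = 1 − 108/120 = 0.100

0.100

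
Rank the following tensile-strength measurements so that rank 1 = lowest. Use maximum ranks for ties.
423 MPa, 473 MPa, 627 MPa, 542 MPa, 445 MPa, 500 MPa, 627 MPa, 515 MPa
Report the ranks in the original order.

Sorted (ascending): 423, 445, 473, 500, 515, 542, 627, 627
The 2 values of 627 occupy positions 7–8 → each gets rank 8.

1, 3, 8, 6, 2, 4, 8, 5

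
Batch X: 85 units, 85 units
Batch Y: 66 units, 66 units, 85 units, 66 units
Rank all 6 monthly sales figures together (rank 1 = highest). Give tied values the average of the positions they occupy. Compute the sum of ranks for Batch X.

Sorted (descending): 85, 85, 85, 66, 66, 66
The 3 values of 85 occupy positions 1–3 → average rank 2.
The 3 values of 66 occupy positions 4–6 → average rank 5.
Batch X values → pooled ranks: 85→2, 85→2
Rank sum = 2 + 2 = 4

4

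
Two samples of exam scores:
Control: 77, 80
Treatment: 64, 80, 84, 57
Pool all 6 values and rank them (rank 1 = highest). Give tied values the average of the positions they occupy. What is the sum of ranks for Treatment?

14.5

Sorted (descending): 84, 80, 80, 77, 64, 57
The 2 values of 80 occupy positions 2–3 → average rank (2+3)/2 = 2.5.
Treatment values → pooled ranks: 64→5, 80→2.5, 84→1, 57→6
Rank sum = 5 + 2.5 + 1 + 6 = 14.5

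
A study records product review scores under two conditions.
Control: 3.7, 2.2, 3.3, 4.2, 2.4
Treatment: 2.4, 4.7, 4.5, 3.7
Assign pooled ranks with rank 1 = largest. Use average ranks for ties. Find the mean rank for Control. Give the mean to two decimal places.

Sorted (descending): 4.7, 4.5, 4.2, 3.7, 3.7, 3.3, 2.4, 2.4, 2.2
The 2 values of 3.7 occupy positions 4–5 → average rank (4+5)/2 = 4.5.
The 2 values of 2.4 occupy positions 7–8 → average rank (7+8)/2 = 7.5.
Control values → pooled ranks: 3.7→4.5, 2.2→9, 3.3→6, 4.2→3, 2.4→7.5
Mean rank = (4.5 + 9 + 6 + 3 + 7.5) / 5 = 6.00

6.00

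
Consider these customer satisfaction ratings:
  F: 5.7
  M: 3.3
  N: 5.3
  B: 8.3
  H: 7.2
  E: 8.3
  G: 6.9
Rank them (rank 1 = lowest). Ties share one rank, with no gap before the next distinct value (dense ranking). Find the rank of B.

6

Sorted (ascending): 3.3, 5.3, 5.7, 6.9, 7.2, 8.3, 8.3
The 2 values of 8.3 share dense rank 6.
Remaining distinct values take the next consecutive integers.
B has value 8.3 → rank 6.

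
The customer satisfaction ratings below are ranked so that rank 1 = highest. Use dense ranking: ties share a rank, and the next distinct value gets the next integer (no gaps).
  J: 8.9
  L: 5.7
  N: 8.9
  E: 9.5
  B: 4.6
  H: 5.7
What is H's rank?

3

Sorted (descending): 9.5, 8.9, 8.9, 5.7, 5.7, 4.6
The 2 values of 8.9 share dense rank 2.
The 2 values of 5.7 share dense rank 3.
Remaining distinct values take the next consecutive integers.
H has value 5.7 → rank 3.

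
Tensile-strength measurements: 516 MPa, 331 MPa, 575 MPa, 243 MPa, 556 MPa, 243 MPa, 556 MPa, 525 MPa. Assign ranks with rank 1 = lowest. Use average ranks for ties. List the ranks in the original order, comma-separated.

Sorted (ascending): 243, 243, 331, 516, 525, 556, 556, 575
The 2 values of 243 occupy positions 1–2 → average rank (1+2)/2 = 1.5.
The 2 values of 556 occupy positions 6–7 → average rank (6+7)/2 = 6.5.

4, 3, 8, 1.5, 6.5, 1.5, 6.5, 5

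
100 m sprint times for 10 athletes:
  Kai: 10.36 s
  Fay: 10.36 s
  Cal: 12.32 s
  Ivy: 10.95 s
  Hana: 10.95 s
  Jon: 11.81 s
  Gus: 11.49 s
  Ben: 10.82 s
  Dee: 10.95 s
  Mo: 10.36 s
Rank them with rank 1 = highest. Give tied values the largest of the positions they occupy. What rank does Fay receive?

Sorted (descending): 12.32, 11.81, 11.49, 10.95, 10.95, 10.95, 10.82, 10.36, 10.36, 10.36
The 3 values of 10.95 occupy positions 4–6 → each gets rank 6.
The 3 values of 10.36 occupy positions 8–10 → each gets rank 10.
Fay has value 10.36 s → rank 10.

10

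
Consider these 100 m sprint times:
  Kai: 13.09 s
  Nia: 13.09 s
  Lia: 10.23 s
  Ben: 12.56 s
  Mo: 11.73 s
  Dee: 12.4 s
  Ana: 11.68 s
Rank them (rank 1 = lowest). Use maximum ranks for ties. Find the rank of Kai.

7

Sorted (ascending): 10.23, 11.68, 11.73, 12.4, 12.56, 13.09, 13.09
The 2 values of 13.09 occupy positions 6–7 → each gets rank 7.
Kai has value 13.09 s → rank 7.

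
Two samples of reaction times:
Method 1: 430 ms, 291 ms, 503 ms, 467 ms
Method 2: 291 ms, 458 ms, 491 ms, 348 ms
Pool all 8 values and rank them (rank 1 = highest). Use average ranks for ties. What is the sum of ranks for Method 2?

Sorted (descending): 503, 491, 467, 458, 430, 348, 291, 291
The 2 values of 291 occupy positions 7–8 → average rank (7+8)/2 = 7.5.
Method 2 values → pooled ranks: 291→7.5, 458→4, 491→2, 348→6
Rank sum = 7.5 + 4 + 2 + 6 = 19.5

19.5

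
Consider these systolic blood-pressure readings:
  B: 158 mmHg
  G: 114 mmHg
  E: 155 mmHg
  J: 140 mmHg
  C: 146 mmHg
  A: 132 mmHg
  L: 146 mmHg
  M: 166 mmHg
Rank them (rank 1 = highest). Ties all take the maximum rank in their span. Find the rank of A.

7

Sorted (descending): 166, 158, 155, 146, 146, 140, 132, 114
The 2 values of 146 occupy positions 4–5 → each gets rank 5.
A has value 132 mmHg → rank 7.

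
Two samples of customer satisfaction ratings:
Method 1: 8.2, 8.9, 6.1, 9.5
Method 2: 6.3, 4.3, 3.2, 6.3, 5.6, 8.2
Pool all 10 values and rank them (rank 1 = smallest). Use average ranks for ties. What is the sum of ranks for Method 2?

24.5

Sorted (ascending): 3.2, 4.3, 5.6, 6.1, 6.3, 6.3, 8.2, 8.2, 8.9, 9.5
The 2 values of 6.3 occupy positions 5–6 → average rank (5+6)/2 = 5.5.
The 2 values of 8.2 occupy positions 7–8 → average rank (7+8)/2 = 7.5.
Method 2 values → pooled ranks: 6.3→5.5, 4.3→2, 3.2→1, 6.3→5.5, 5.6→3, 8.2→7.5
Rank sum = 5.5 + 2 + 1 + 5.5 + 3 + 7.5 = 24.5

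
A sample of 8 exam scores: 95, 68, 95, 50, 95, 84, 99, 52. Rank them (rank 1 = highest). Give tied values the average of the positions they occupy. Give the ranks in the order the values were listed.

Sorted (descending): 99, 95, 95, 95, 84, 68, 52, 50
The 3 values of 95 occupy positions 2–4 → average rank 3.

3, 6, 3, 8, 3, 5, 1, 7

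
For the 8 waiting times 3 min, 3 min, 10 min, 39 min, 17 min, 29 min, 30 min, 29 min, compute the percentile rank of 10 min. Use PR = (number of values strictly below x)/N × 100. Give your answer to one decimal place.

25.0

N = 8.
Strictly below 10: 2. Equal to 10: 1.
PR = 2/8 × 100 = 25.0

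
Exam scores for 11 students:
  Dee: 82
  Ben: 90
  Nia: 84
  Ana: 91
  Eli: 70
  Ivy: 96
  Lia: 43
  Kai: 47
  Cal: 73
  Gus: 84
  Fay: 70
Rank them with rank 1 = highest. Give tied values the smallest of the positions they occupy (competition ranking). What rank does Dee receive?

Sorted (descending): 96, 91, 90, 84, 84, 82, 73, 70, 70, 47, 43
The 2 values of 84 occupy positions 4–5 → each gets rank 4.
The 2 values of 70 occupy positions 8–9 → each gets rank 8.
Dee has value 82 → rank 6.

6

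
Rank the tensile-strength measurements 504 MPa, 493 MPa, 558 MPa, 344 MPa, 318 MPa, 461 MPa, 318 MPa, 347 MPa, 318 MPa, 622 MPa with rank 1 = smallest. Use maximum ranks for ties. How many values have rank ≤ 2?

0

Sorted (ascending): 318, 318, 318, 344, 347, 461, 493, 504, 558, 622
The 3 values of 318 occupy positions 1–3 → each gets rank 3.
Ranks ≤ 2: {} → 0 values.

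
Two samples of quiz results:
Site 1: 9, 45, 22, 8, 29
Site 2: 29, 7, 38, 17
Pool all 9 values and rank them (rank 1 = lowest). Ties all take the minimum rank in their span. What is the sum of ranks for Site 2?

Sorted (ascending): 7, 8, 9, 17, 22, 29, 29, 38, 45
The 2 values of 29 occupy positions 6–7 → each gets rank 6.
Site 2 values → pooled ranks: 29→6, 7→1, 38→8, 17→4
Rank sum = 6 + 1 + 8 + 4 = 19

19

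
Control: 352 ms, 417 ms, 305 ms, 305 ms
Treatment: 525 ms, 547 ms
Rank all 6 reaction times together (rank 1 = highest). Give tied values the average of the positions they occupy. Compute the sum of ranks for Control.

18

Sorted (descending): 547, 525, 417, 352, 305, 305
The 2 values of 305 occupy positions 5–6 → average rank (5+6)/2 = 5.5.
Control values → pooled ranks: 352→4, 417→3, 305→5.5, 305→5.5
Rank sum = 4 + 3 + 5.5 + 5.5 = 18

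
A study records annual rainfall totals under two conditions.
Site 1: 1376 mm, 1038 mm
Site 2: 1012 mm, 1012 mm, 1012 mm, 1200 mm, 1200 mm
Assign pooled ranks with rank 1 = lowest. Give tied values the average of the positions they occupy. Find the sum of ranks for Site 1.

11

Sorted (ascending): 1012, 1012, 1012, 1038, 1200, 1200, 1376
The 3 values of 1012 occupy positions 1–3 → average rank 2.
The 2 values of 1200 occupy positions 5–6 → average rank (5+6)/2 = 5.5.
Site 1 values → pooled ranks: 1376→7, 1038→4
Rank sum = 7 + 4 = 11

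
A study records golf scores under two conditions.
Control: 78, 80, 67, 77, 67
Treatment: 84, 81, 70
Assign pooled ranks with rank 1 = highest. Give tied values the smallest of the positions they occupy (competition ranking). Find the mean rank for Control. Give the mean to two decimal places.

Sorted (descending): 84, 81, 80, 78, 77, 70, 67, 67
The 2 values of 67 occupy positions 7–8 → each gets rank 7.
Control values → pooled ranks: 78→4, 80→3, 67→7, 77→5, 67→7
Mean rank = (4 + 3 + 7 + 5 + 7) / 5 = 5.20

5.20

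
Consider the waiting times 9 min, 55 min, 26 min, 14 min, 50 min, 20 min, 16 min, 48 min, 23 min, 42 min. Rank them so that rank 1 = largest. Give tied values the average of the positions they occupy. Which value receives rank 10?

Sorted (descending): 55, 50, 48, 42, 26, 23, 20, 16, 14, 9
No ties — each value takes its position as its rank.
Rank 10 → value 9.

9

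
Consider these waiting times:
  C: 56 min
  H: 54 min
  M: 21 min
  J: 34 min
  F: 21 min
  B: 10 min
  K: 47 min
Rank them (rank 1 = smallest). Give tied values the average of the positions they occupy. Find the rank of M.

2.5

Sorted (ascending): 10, 21, 21, 34, 47, 54, 56
The 2 values of 21 occupy positions 2–3 → average rank (2+3)/2 = 2.5.
M has value 21 min → rank 2.5.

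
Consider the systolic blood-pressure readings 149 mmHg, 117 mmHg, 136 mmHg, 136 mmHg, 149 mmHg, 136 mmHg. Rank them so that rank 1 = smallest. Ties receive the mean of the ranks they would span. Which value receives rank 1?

Sorted (ascending): 117, 136, 136, 136, 149, 149
The 3 values of 136 occupy positions 2–4 → average rank 3.
The 2 values of 149 occupy positions 5–6 → average rank (5+6)/2 = 5.5.
Rank 1 → value 117.

117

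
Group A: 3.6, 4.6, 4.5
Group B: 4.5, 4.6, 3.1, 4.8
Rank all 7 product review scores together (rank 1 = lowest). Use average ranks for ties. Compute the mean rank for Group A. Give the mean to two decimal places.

3.67

Sorted (ascending): 3.1, 3.6, 4.5, 4.5, 4.6, 4.6, 4.8
The 2 values of 4.5 occupy positions 3–4 → average rank (3+4)/2 = 3.5.
The 2 values of 4.6 occupy positions 5–6 → average rank (5+6)/2 = 5.5.
Group A values → pooled ranks: 3.6→2, 4.6→5.5, 4.5→3.5
Mean rank = (2 + 5.5 + 3.5) / 3 = 3.67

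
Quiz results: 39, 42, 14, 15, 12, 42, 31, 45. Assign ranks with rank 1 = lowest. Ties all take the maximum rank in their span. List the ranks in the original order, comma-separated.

Sorted (ascending): 12, 14, 15, 31, 39, 42, 42, 45
The 2 values of 42 occupy positions 6–7 → each gets rank 7.

5, 7, 2, 3, 1, 7, 4, 8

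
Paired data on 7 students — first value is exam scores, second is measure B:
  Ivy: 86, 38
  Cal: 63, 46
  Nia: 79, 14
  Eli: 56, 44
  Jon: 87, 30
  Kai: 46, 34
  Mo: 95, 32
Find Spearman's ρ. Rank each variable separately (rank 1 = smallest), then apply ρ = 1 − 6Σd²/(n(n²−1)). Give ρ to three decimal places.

-0.464

Ranks of variable 1: 5, 3, 4, 2, 6, 1, 7
Ranks of variable 2: 5, 7, 1, 6, 2, 4, 3
d = r₁ − r₂: 0, -4, 3, -4, 4, -3, 4
d²: 0, 16, 9, 16, 16, 9, 16; Σd² = 82
ρ = 1 − 6·82/(7·48) = 1 − 492/336 = -0.464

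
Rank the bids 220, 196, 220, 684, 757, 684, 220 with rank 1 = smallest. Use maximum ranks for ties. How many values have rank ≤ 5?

Sorted (ascending): 196, 220, 220, 220, 684, 684, 757
The 3 values of 220 occupy positions 2–4 → each gets rank 4.
The 2 values of 684 occupy positions 5–6 → each gets rank 6.
Ranks ≤ 5: {1, 4, 4, 4} → 4 values.

4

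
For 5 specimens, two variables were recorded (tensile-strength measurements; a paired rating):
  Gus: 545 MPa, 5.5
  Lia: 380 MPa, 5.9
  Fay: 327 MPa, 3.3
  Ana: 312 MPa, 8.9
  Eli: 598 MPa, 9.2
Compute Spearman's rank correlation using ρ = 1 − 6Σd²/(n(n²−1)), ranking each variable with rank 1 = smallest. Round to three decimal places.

Ranks of variable 1: 4, 3, 2, 1, 5
Ranks of variable 2: 2, 3, 1, 4, 5
d = r₁ − r₂: 2, 0, 1, -3, 0
d²: 4, 0, 1, 9, 0; Σd² = 14
ρ = 1 − 6·14/(5·24) = 1 − 84/120 = 0.300

0.300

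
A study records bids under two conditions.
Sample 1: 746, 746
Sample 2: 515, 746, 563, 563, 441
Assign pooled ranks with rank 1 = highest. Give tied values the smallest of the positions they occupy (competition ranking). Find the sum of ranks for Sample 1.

Sorted (descending): 746, 746, 746, 563, 563, 515, 441
The 3 values of 746 occupy positions 1–3 → each gets rank 1.
The 2 values of 563 occupy positions 4–5 → each gets rank 4.
Sample 1 values → pooled ranks: 746→1, 746→1
Rank sum = 1 + 1 = 2

2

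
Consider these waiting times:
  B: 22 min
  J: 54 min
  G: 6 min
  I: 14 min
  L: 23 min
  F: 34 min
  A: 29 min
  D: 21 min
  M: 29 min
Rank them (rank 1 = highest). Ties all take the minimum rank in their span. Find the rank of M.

3

Sorted (descending): 54, 34, 29, 29, 23, 22, 21, 14, 6
The 2 values of 29 occupy positions 3–4 → each gets rank 3.
M has value 29 min → rank 3.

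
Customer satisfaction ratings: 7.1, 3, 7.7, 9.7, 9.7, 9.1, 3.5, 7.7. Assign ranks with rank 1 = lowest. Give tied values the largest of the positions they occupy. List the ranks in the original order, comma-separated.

3, 1, 5, 8, 8, 6, 2, 5

Sorted (ascending): 3, 3.5, 7.1, 7.7, 7.7, 9.1, 9.7, 9.7
The 2 values of 7.7 occupy positions 4–5 → each gets rank 5.
The 2 values of 9.7 occupy positions 7–8 → each gets rank 8.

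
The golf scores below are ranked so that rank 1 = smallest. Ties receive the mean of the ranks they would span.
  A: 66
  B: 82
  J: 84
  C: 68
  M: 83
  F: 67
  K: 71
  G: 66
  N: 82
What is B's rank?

6.5

Sorted (ascending): 66, 66, 67, 68, 71, 82, 82, 83, 84
The 2 values of 66 occupy positions 1–2 → average rank (1+2)/2 = 1.5.
The 2 values of 82 occupy positions 6–7 → average rank (6+7)/2 = 6.5.
B has value 82 → rank 6.5.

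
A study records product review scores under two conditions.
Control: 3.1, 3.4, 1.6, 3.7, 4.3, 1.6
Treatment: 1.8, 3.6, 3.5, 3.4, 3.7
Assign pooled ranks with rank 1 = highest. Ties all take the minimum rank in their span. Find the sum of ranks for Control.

37

Sorted (descending): 4.3, 3.7, 3.7, 3.6, 3.5, 3.4, 3.4, 3.1, 1.8, 1.6, 1.6
The 2 values of 3.7 occupy positions 2–3 → each gets rank 2.
The 2 values of 3.4 occupy positions 6–7 → each gets rank 6.
The 2 values of 1.6 occupy positions 10–11 → each gets rank 10.
Control values → pooled ranks: 3.1→8, 3.4→6, 1.6→10, 3.7→2, 4.3→1, 1.6→10
Rank sum = 8 + 6 + 10 + 2 + 1 + 10 = 37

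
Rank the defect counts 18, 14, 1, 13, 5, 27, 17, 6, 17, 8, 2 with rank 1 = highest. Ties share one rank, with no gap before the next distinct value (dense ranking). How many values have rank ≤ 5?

Sorted (descending): 27, 18, 17, 17, 14, 13, 8, 6, 5, 2, 1
The 2 values of 17 share dense rank 3.
Remaining distinct values take the next consecutive integers.
Ranks ≤ 5: {1, 2, 3, 3, 4, 5} → 6 values.

6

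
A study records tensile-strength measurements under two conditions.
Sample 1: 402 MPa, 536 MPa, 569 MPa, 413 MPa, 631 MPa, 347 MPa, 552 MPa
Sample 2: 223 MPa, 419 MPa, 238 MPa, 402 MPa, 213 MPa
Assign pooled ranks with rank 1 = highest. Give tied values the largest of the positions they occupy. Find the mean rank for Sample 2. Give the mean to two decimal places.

9.20

Sorted (descending): 631, 569, 552, 536, 419, 413, 402, 402, 347, 238, 223, 213
The 2 values of 402 occupy positions 7–8 → each gets rank 8.
Sample 2 values → pooled ranks: 223→11, 419→5, 238→10, 402→8, 213→12
Mean rank = (11 + 5 + 10 + 8 + 12) / 5 = 9.20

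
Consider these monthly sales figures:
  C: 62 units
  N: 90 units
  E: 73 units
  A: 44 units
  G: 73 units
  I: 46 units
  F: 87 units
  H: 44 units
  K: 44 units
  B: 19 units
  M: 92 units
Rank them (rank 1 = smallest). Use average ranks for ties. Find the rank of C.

Sorted (ascending): 19, 44, 44, 44, 46, 62, 73, 73, 87, 90, 92
The 3 values of 44 occupy positions 2–4 → average rank 3.
The 2 values of 73 occupy positions 7–8 → average rank (7+8)/2 = 7.5.
C has value 62 units → rank 6.

6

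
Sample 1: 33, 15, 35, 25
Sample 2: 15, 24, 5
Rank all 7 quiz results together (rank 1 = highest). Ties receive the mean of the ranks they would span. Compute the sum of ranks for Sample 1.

11.5

Sorted (descending): 35, 33, 25, 24, 15, 15, 5
The 2 values of 15 occupy positions 5–6 → average rank (5+6)/2 = 5.5.
Sample 1 values → pooled ranks: 33→2, 15→5.5, 35→1, 25→3
Rank sum = 2 + 5.5 + 1 + 3 = 11.5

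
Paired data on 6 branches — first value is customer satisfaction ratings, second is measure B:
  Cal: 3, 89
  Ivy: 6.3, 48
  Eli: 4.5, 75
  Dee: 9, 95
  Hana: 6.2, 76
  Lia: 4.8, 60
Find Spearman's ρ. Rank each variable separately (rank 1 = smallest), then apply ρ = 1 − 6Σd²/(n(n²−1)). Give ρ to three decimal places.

Ranks of variable 1: 1, 5, 2, 6, 4, 3
Ranks of variable 2: 5, 1, 3, 6, 4, 2
d = r₁ − r₂: -4, 4, -1, 0, 0, 1
d²: 16, 16, 1, 0, 0, 1; Σd² = 34
ρ = 1 − 6·34/(6·35) = 1 − 204/210 = 0.029

0.029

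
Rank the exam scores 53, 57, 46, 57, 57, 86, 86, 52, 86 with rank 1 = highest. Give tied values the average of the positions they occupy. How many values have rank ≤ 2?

Sorted (descending): 86, 86, 86, 57, 57, 57, 53, 52, 46
The 3 values of 86 occupy positions 1–3 → average rank 2.
The 3 values of 57 occupy positions 4–6 → average rank 5.
Ranks ≤ 2: {2, 2, 2} → 3 values.

3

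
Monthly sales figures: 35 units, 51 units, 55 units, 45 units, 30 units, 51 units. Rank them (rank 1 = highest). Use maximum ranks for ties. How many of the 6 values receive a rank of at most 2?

1

Sorted (descending): 55, 51, 51, 45, 35, 30
The 2 values of 51 occupy positions 2–3 → each gets rank 3.
Ranks ≤ 2: {1} → 1 value.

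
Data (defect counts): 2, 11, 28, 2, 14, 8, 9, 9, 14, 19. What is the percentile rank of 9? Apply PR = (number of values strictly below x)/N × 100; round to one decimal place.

30.0

N = 10.
Strictly below 9: 3. Equal to 9: 2.
PR = 3/10 × 100 = 30.0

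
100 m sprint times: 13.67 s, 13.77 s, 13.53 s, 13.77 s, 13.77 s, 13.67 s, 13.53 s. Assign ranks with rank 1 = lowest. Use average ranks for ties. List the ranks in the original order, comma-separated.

Sorted (ascending): 13.53, 13.53, 13.67, 13.67, 13.77, 13.77, 13.77
The 2 values of 13.53 occupy positions 1–2 → average rank (1+2)/2 = 1.5.
The 2 values of 13.67 occupy positions 3–4 → average rank (3+4)/2 = 3.5.
The 3 values of 13.77 occupy positions 5–7 → average rank 6.

3.5, 6, 1.5, 6, 6, 3.5, 1.5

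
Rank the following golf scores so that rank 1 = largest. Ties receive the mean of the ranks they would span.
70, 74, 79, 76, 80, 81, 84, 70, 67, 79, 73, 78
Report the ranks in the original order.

10.5, 8, 4.5, 7, 3, 2, 1, 10.5, 12, 4.5, 9, 6

Sorted (descending): 84, 81, 80, 79, 79, 78, 76, 74, 73, 70, 70, 67
The 2 values of 79 occupy positions 4–5 → average rank (4+5)/2 = 4.5.
The 2 values of 70 occupy positions 10–11 → average rank (10+11)/2 = 10.5.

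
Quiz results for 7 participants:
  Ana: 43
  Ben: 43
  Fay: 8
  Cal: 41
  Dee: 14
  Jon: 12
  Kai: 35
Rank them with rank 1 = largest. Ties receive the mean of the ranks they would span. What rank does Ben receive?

Sorted (descending): 43, 43, 41, 35, 14, 12, 8
The 2 values of 43 occupy positions 1–2 → average rank (1+2)/2 = 1.5.
Ben has value 43 → rank 1.5.

1.5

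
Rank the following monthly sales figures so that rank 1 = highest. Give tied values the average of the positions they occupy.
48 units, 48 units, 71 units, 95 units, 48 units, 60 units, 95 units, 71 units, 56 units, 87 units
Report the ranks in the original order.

9, 9, 4.5, 1.5, 9, 6, 1.5, 4.5, 7, 3

Sorted (descending): 95, 95, 87, 71, 71, 60, 56, 48, 48, 48
The 2 values of 95 occupy positions 1–2 → average rank (1+2)/2 = 1.5.
The 2 values of 71 occupy positions 4–5 → average rank (4+5)/2 = 4.5.
The 3 values of 48 occupy positions 8–10 → average rank 9.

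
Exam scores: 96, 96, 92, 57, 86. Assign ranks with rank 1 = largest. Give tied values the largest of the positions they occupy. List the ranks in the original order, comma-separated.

2, 2, 3, 5, 4

Sorted (descending): 96, 96, 92, 86, 57
The 2 values of 96 occupy positions 1–2 → each gets rank 2.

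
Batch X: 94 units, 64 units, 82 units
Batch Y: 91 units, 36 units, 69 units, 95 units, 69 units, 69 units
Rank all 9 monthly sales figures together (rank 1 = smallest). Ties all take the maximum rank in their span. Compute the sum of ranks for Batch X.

16

Sorted (ascending): 36, 64, 69, 69, 69, 82, 91, 94, 95
The 3 values of 69 occupy positions 3–5 → each gets rank 5.
Batch X values → pooled ranks: 94→8, 64→2, 82→6
Rank sum = 8 + 2 + 6 = 16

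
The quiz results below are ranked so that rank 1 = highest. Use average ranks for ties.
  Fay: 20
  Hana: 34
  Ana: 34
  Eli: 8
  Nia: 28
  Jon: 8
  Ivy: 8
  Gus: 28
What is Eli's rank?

7

Sorted (descending): 34, 34, 28, 28, 20, 8, 8, 8
The 2 values of 34 occupy positions 1–2 → average rank (1+2)/2 = 1.5.
The 2 values of 28 occupy positions 3–4 → average rank (3+4)/2 = 3.5.
The 3 values of 8 occupy positions 6–8 → average rank 7.
Eli has value 8 → rank 7.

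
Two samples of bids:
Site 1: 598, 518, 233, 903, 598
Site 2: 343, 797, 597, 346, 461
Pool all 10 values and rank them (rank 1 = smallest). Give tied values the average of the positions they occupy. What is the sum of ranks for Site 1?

Sorted (ascending): 233, 343, 346, 461, 518, 597, 598, 598, 797, 903
The 2 values of 598 occupy positions 7–8 → average rank (7+8)/2 = 7.5.
Site 1 values → pooled ranks: 598→7.5, 518→5, 233→1, 903→10, 598→7.5
Rank sum = 7.5 + 5 + 1 + 10 + 7.5 = 31

31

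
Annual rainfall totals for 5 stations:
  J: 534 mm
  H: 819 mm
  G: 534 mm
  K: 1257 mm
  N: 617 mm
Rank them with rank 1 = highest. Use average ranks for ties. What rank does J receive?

Sorted (descending): 1257, 819, 617, 534, 534
The 2 values of 534 occupy positions 4–5 → average rank (4+5)/2 = 4.5.
J has value 534 mm → rank 4.5.

4.5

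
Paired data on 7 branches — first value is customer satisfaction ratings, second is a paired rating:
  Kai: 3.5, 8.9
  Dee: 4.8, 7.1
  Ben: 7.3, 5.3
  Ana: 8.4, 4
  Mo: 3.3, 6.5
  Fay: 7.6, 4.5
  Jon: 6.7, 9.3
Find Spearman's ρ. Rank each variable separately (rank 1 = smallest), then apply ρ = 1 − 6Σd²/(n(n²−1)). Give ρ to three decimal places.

Ranks of variable 1: 2, 3, 5, 7, 1, 6, 4
Ranks of variable 2: 6, 5, 3, 1, 4, 2, 7
d = r₁ − r₂: -4, -2, 2, 6, -3, 4, -3
d²: 16, 4, 4, 36, 9, 16, 9; Σd² = 94
ρ = 1 − 6·94/(7·48) = 1 − 564/336 = -0.679

-0.679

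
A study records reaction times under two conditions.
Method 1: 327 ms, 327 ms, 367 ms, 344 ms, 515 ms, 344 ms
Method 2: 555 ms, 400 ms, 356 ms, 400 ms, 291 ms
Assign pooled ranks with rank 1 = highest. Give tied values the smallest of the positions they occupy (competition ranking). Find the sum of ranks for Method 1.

39

Sorted (descending): 555, 515, 400, 400, 367, 356, 344, 344, 327, 327, 291
The 2 values of 400 occupy positions 3–4 → each gets rank 3.
The 2 values of 344 occupy positions 7–8 → each gets rank 7.
The 2 values of 327 occupy positions 9–10 → each gets rank 9.
Method 1 values → pooled ranks: 327→9, 327→9, 367→5, 344→7, 515→2, 344→7
Rank sum = 9 + 9 + 5 + 7 + 2 + 7 = 39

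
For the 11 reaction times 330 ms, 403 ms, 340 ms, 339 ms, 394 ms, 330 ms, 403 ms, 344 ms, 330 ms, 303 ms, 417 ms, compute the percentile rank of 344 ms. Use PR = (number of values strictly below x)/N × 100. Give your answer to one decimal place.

54.5

N = 11.
Strictly below 344: 6. Equal to 344: 1.
PR = 6/11 × 100 = 54.5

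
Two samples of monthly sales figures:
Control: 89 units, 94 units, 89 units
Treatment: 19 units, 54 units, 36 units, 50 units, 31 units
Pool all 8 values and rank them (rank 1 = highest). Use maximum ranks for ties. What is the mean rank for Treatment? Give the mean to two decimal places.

6.00

Sorted (descending): 94, 89, 89, 54, 50, 36, 31, 19
The 2 values of 89 occupy positions 2–3 → each gets rank 3.
Treatment values → pooled ranks: 19→8, 54→4, 36→6, 50→5, 31→7
Mean rank = (8 + 4 + 6 + 5 + 7) / 5 = 6.00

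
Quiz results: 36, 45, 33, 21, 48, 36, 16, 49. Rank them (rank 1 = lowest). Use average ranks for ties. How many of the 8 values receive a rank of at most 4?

3

Sorted (ascending): 16, 21, 33, 36, 36, 45, 48, 49
The 2 values of 36 occupy positions 4–5 → average rank (4+5)/2 = 4.5.
Ranks ≤ 4: {1, 2, 3} → 3 values.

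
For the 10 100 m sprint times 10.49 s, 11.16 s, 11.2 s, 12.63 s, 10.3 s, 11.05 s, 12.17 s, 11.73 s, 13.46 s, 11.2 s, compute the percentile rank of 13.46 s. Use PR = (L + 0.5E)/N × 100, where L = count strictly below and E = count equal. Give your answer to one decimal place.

95.0

N = 10.
Strictly below 13.46: 9. Equal to 13.46: 1.
PR = (9 + 0.5·1)/10 × 100 = 95.0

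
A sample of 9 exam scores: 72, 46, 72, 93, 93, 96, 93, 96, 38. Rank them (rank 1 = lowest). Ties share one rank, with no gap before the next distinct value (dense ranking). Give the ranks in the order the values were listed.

Sorted (ascending): 38, 46, 72, 72, 93, 93, 93, 96, 96
The 2 values of 72 share dense rank 3.
The 3 values of 93 share dense rank 4.
The 2 values of 96 share dense rank 5.
Remaining distinct values take the next consecutive integers.

3, 2, 3, 4, 4, 5, 4, 5, 1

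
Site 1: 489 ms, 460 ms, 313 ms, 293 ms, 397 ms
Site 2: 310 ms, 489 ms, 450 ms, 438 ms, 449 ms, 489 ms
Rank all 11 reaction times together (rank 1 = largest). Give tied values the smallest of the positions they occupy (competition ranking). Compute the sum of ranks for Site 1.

33

Sorted (descending): 489, 489, 489, 460, 450, 449, 438, 397, 313, 310, 293
The 3 values of 489 occupy positions 1–3 → each gets rank 1.
Site 1 values → pooled ranks: 489→1, 460→4, 313→9, 293→11, 397→8
Rank sum = 1 + 4 + 9 + 11 + 8 = 33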